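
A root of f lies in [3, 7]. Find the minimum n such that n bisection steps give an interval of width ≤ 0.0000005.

23

Width after n steps is 4/2^n. Need 2^n ≥ 4/0.0000005 = 8000000.
2^22 = 4194304 < 8000000 ≤ 2^23 = 8388608, so n = 23.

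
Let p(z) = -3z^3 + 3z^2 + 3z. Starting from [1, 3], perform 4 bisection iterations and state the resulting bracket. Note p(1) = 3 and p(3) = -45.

[1.5, 1.625]

p(2) = -6 < 0, so the root lies in [1, 2]
p(1.5) = 1.125 > 0, so the root lies in [1.5, 2]
p(1.75) = -1.640625 < 0, so the root lies in [1.5, 1.75]
p(1.625) = -0.0762 < 0, so the root lies in [1.5, 1.625]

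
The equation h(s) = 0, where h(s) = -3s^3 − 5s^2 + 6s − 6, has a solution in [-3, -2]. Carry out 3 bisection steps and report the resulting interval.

[-2.75, -2.625]

midpoint -2.5: h = -5.375 < 0 → [-3, -2.5]
midpoint -2.75: h = 2.078125 > 0 → [-2.75, -2.5]
midpoint -2.625: h = -1.939453 < 0 → [-2.75, -2.625]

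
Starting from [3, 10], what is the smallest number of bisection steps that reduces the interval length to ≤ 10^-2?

Width after n steps is 7/2^n. Need 2^n ≥ 7/10^-2 = 700.
2^9 = 512 < 700 ≤ 2^10 = 1024, so n = 10.

10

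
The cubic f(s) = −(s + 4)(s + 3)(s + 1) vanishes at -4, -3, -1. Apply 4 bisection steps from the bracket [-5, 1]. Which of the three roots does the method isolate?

-1

s = -2 gives f = 2, positive; keep [-2, 1]
s = -0.5 gives f = -4.375, negative; keep [-2, -0.5]
s = -1.25 gives f = 1.203125, positive; keep [-1.25, -0.5]
s = -0.875 gives f = -0.8301, negative; keep [-1.25, -0.875]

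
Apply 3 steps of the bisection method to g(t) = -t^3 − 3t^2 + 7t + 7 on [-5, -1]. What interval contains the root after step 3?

[-4.5, -4]

m = -3, g(m) = -14 (−); new bracket [-5, -3]
m = -4, g(m) = -5 (−); new bracket [-5, -4]
m = -4.5, g(m) = 5.875 (+); new bracket [-4.5, -4]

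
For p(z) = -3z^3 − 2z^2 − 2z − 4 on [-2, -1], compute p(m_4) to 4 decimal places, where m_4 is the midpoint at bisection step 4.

p(-1.5) = 4.625 > 0, so the root lies in [-1.5, -1]
p(-1.25) = 1.234375 > 0, so the root lies in [-1.25, -1]
p(-1.125) = -0.009766 < 0, so the root lies in [-1.25, -1.125]
p(-1.1875) = 0.5784 > 0, so the root lies in [-1.1875, -1.125]

0.5784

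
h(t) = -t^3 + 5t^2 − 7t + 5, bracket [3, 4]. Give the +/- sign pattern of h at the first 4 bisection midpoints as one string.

midpoint 3.5: h = -1.125 < 0 → [3, 3.5]
midpoint 3.25: h = 0.734375 > 0 → [3.25, 3.5]
midpoint 3.375: h = -0.115234 < 0 → [3.25, 3.375]
midpoint 3.3125: h = 0.3289 > 0 → [3.3125, 3.375]

-+-+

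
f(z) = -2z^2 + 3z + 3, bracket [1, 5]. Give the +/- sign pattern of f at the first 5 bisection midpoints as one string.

-+--+

z = 3 gives f = -6, negative; keep [1, 3]
z = 2 gives f = 1, positive; keep [2, 3]
z = 2.5 gives f = -2, negative; keep [2, 2.5]
z = 2.25 gives f = -0.375, negative; keep [2, 2.25]
z = 2.125 gives f = 0.3438, positive; keep [2.125, 2.25]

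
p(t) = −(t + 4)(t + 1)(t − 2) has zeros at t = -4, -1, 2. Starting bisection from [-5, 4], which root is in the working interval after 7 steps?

p(-0.5) = 4.375 > 0, so the root lies in [-0.5, 4]
p(1.75) = 3.953125 > 0, so the root lies in [1.75, 4]
p(2.875) = -23.310547 < 0, so the root lies in [1.75, 2.875]
p(2.3125) = -6.5344 < 0, so the root lies in [1.75, 2.3125]
p(2.03125) = -0.5713 < 0, so the root lies in [1.75, 2.03125]
p(1.890625) = 1.8624 > 0, so the root lies in [1.890625, 2.03125]
p(1.9609375) = 0.6895 > 0, so the root lies in [1.9609375, 2.03125]

2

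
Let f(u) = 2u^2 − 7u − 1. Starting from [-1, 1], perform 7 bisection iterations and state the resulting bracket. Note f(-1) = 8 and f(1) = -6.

m = 0, f(m) = -1 (−); new bracket [-1, 0]
m = -0.5, f(m) = 3 (+); new bracket [-0.5, 0]
m = -0.25, f(m) = 0.875 (+); new bracket [-0.25, 0]
m = -0.125, f(m) = -0.0938 (−); new bracket [-0.25, -0.125]
m = -0.1875, f(m) = 0.3828 (+); new bracket [-0.1875, -0.125]
m = -0.15625, f(m) = 0.1426 (+); new bracket [-0.15625, -0.125]
m = -0.140625, f(m) = 0.0239 (+); new bracket [-0.140625, -0.125]

[-0.140625, -0.125]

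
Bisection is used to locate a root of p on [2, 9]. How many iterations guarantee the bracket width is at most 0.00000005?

Width after n steps is 7/2^n. Need 2^n ≥ 7/0.00000005 = 140000000.
2^27 = 134217728 < 140000000 ≤ 2^28 = 268435456, so n = 28.

28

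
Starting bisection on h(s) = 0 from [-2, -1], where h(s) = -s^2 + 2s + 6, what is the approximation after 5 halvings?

-1.65625

s = -1.5 gives h = 0.75, positive; keep [-2, -1.5]
s = -1.75 gives h = -0.5625, negative; keep [-1.75, -1.5]
s = -1.625 gives h = 0.109375, positive; keep [-1.75, -1.625]
s = -1.6875 gives h = -0.2227, negative; keep [-1.6875, -1.625]
s = -1.65625 gives h = -0.0557, negative; keep [-1.65625, -1.625]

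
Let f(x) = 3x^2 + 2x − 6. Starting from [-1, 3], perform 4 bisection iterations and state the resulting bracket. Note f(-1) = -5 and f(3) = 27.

m = 1, f(m) = -1 (−); new bracket [1, 3]
m = 2, f(m) = 10 (+); new bracket [1, 2]
m = 1.5, f(m) = 3.75 (+); new bracket [1, 1.5]
m = 1.25, f(m) = 1.1875 (+); new bracket [1, 1.25]

[1, 1.25]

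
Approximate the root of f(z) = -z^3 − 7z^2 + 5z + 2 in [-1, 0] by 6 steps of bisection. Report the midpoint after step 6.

m = -0.5, f(m) = -2.125 (−); new bracket [-0.5, 0]
m = -0.25, f(m) = 0.328125 (+); new bracket [-0.5, -0.25]
m = -0.375, f(m) = -0.806641 (−); new bracket [-0.375, -0.25]
m = -0.3125, f(m) = -0.2156 (−); new bracket [-0.3125, -0.25]
m = -0.28125, f(m) = 0.0623 (+); new bracket [-0.3125, -0.28125]
m = -0.296875, f(m) = -0.0752 (−); new bracket [-0.296875, -0.28125]

-0.296875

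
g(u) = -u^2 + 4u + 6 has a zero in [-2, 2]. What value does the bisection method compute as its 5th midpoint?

-1.125

m = 0, g(m) = 6 (+); new bracket [-2, 0]
m = -1, g(m) = 1 (+); new bracket [-2, -1]
m = -1.5, g(m) = -2.25 (−); new bracket [-1.5, -1]
m = -1.25, g(m) = -0.5625 (−); new bracket [-1.25, -1]
m = -1.125, g(m) = 0.2344 (+); new bracket [-1.25, -1.125]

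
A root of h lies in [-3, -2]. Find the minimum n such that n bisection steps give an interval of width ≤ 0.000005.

18

Width after n steps is 1/2^n. Need 2^n ≥ 1/0.000005 = 200000.
2^17 = 131072 < 200000 ≤ 2^18 = 262144, so n = 18.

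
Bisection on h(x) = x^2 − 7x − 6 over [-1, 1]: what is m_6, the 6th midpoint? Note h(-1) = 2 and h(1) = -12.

midpoint 0: h = -6 < 0 → [-1, 0]
midpoint -0.5: h = -2.25 < 0 → [-1, -0.5]
midpoint -0.75: h = -0.1875 < 0 → [-1, -0.75]
midpoint -0.875: h = 0.8906 > 0 → [-0.875, -0.75]
midpoint -0.8125: h = 0.3477 > 0 → [-0.8125, -0.75]
midpoint -0.78125: h = 0.0791 > 0 → [-0.78125, -0.75]

-0.78125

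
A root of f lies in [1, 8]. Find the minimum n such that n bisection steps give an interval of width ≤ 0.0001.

Width after n steps is 7/2^n. Need 2^n ≥ 7/0.0001 = 70000.
2^16 = 65536 < 70000 ≤ 2^17 = 131072, so n = 17.

17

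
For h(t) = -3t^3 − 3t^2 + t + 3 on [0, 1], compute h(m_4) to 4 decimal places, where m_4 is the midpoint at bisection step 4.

t = 0.5 gives h = 2.375, positive; keep [0.5, 1]
t = 0.75 gives h = 0.796875, positive; keep [0.75, 1]
t = 0.875 gives h = -0.431641, negative; keep [0.75, 0.875]
t = 0.8125 gives h = 0.2229, positive; keep [0.8125, 0.875]

0.2229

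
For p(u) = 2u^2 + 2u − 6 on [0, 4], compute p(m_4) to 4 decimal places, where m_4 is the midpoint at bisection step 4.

p(2) = 6 > 0, so the root lies in [0, 2]
p(1) = -2 < 0, so the root lies in [1, 2]
p(1.5) = 1.5 > 0, so the root lies in [1, 1.5]
p(1.25) = -0.375 < 0, so the root lies in [1.25, 1.5]

-0.3750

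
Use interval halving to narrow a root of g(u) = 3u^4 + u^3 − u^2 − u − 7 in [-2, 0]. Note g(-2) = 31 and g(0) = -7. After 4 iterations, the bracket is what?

[-1.375, -1.25]

g(-1) = -5 < 0, so the root lies in [-2, -1]
g(-1.5) = 4.0625 > 0, so the root lies in [-1.5, -1]
g(-1.25) = -1.941406 < 0, so the root lies in [-1.5, -1.25]
g(-1.375) = 0.6082 > 0, so the root lies in [-1.375, -1.25]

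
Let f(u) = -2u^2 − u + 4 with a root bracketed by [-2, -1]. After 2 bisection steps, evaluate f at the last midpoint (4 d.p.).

m = -1.5, f(m) = 1 (+); new bracket [-2, -1.5]
m = -1.75, f(m) = -0.375 (−); new bracket [-1.75, -1.5]

-0.3750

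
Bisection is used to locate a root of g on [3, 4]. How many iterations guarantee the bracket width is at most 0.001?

10

Width after n steps is 1/2^n. Need 2^n ≥ 1/0.001 = 1000.
2^9 = 512 < 1000 ≤ 2^10 = 1024, so n = 10.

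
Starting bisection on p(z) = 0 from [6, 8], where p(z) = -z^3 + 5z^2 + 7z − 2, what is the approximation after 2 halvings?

z = 7 gives p = -51, negative; keep [6, 7]
z = 6.5 gives p = -19.875, negative; keep [6, 6.5]

6.5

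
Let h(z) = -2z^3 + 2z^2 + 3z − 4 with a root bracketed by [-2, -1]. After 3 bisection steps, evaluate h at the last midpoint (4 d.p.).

0.8555

h(-1.5) = 2.75 > 0, so the root lies in [-1.5, -1]
h(-1.25) = -0.71875 < 0, so the root lies in [-1.5, -1.25]
h(-1.375) = 0.855469 > 0, so the root lies in [-1.375, -1.25]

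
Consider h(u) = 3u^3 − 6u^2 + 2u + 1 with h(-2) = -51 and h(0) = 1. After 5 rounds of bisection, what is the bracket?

midpoint -1: h = -10 < 0 → [-1, 0]
midpoint -0.5: h = -1.875 < 0 → [-0.5, 0]
midpoint -0.25: h = 0.078125 > 0 → [-0.5, -0.25]
midpoint -0.375: h = -0.752 < 0 → [-0.375, -0.25]
midpoint -0.3125: h = -0.3025 < 0 → [-0.3125, -0.25]

[-0.3125, -0.25]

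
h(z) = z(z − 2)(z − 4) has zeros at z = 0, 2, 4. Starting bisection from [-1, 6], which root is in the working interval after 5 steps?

4

z = 2.5 gives h = -1.875, negative; keep [2.5, 6]
z = 4.25 gives h = 2.390625, positive; keep [2.5, 4.25]
z = 3.375 gives h = -2.900391, negative; keep [3.375, 4.25]
z = 3.8125 gives h = -1.2957, negative; keep [3.8125, 4.25]
z = 4.03125 gives h = 0.2559, positive; keep [3.8125, 4.03125]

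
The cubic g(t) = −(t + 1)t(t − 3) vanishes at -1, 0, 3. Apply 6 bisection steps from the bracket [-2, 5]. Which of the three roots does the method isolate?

m = 1.5, g(m) = 5.625 (+); new bracket [1.5, 5]
m = 3.25, g(m) = -3.453125 (−); new bracket [1.5, 3.25]
m = 2.375, g(m) = 5.009766 (+); new bracket [2.375, 3.25]
m = 2.8125, g(m) = 2.0105 (+); new bracket [2.8125, 3.25]
m = 3.03125, g(m) = -0.3819 (−); new bracket [2.8125, 3.03125]
m = 2.921875, g(m) = 0.8953 (+); new bracket [2.921875, 3.03125]

3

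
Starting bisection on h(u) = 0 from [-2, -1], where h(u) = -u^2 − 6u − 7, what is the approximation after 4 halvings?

u = -1.5 gives h = -0.25, negative; keep [-2, -1.5]
u = -1.75 gives h = 0.4375, positive; keep [-1.75, -1.5]
u = -1.625 gives h = 0.109375, positive; keep [-1.625, -1.5]
u = -1.5625 gives h = -0.0664, negative; keep [-1.625, -1.5625]

-1.5625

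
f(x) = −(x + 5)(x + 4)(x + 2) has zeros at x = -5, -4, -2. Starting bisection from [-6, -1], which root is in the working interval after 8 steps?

-2

midpoint -3.5: f = 1.125 > 0 → [-3.5, -1]
midpoint -2.25: f = 1.203125 > 0 → [-2.25, -1]
midpoint -1.625: f = -3.005859 < 0 → [-2.25, -1.625]
midpoint -1.9375: f = -0.3948 < 0 → [-2.25, -1.9375]
midpoint -2.09375: f = 0.5194 > 0 → [-2.09375, -1.9375]
midpoint -2.015625: f = 0.0925 > 0 → [-2.015625, -1.9375]
midpoint -1.9765625: f = -0.1434 < 0 → [-2.015625, -1.9765625]
midpoint -1.99609375: f = -0.0235 < 0 → [-2.015625, -1.99609375]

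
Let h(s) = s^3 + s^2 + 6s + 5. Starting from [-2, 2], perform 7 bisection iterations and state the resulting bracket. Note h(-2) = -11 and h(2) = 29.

[-0.875, -0.84375]

h(0) = 5 > 0, so the root lies in [-2, 0]
h(-1) = -1 < 0, so the root lies in [-1, 0]
h(-0.5) = 2.125 > 0, so the root lies in [-1, -0.5]
h(-0.75) = 0.6406 > 0, so the root lies in [-1, -0.75]
h(-0.875) = -0.1543 < 0, so the root lies in [-0.875, -0.75]
h(-0.8125) = 0.2488 > 0, so the root lies in [-0.875, -0.8125]
h(-0.84375) = 0.0487 > 0, so the root lies in [-0.875, -0.84375]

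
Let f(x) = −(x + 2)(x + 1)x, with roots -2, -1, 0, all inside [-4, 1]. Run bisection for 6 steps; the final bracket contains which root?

-2

midpoint -1.5: f = -0.375 < 0 → [-4, -1.5]
midpoint -2.75: f = 3.609375 > 0 → [-2.75, -1.5]
midpoint -2.125: f = 0.298828 > 0 → [-2.125, -1.5]
midpoint -1.8125: f = -0.2761 < 0 → [-2.125, -1.8125]
midpoint -1.96875: f = -0.0596 < 0 → [-2.125, -1.96875]
midpoint -2.046875: f = 0.1004 > 0 → [-2.046875, -1.96875]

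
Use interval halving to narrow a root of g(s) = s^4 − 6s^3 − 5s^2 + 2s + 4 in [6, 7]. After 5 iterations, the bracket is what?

m = 6.5, g(m) = -56.9375 (−); new bracket [6.5, 7]
m = 6.75, g(m) = 20.347656 (+); new bracket [6.5, 6.75]
m = 6.625, g(m) = -20.468506 (−); new bracket [6.625, 6.75]
m = 6.6875, g(m) = -0.6189 (−); new bracket [6.6875, 6.75]
m = 6.71875, g(m) = 9.7229 (+); new bracket [6.6875, 6.71875]

[6.6875, 6.71875]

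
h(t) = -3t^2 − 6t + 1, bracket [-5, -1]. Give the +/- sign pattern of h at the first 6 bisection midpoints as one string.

t = -3 gives h = -8, negative; keep [-3, -1]
t = -2 gives h = 1, positive; keep [-3, -2]
t = -2.5 gives h = -2.75, negative; keep [-2.5, -2]
t = -2.25 gives h = -0.6875, negative; keep [-2.25, -2]
t = -2.125 gives h = 0.2031, positive; keep [-2.25, -2.125]
t = -2.1875 gives h = -0.2305, negative; keep [-2.1875, -2.125]

-+--+-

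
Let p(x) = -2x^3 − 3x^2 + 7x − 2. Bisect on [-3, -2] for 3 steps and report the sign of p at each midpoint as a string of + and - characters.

--+

x = -2.5 gives p = -7, negative; keep [-3, -2.5]
x = -2.75 gives p = -2.34375, negative; keep [-3, -2.75]
x = -2.875 gives p = 0.605469, positive; keep [-2.875, -2.75]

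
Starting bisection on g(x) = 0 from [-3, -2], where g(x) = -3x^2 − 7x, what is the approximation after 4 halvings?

x = -2.5 gives g = -1.25, negative; keep [-2.5, -2]
x = -2.25 gives g = 0.5625, positive; keep [-2.5, -2.25]
x = -2.375 gives g = -0.296875, negative; keep [-2.375, -2.25]
x = -2.3125 gives g = 0.1445, positive; keep [-2.375, -2.3125]

-2.3125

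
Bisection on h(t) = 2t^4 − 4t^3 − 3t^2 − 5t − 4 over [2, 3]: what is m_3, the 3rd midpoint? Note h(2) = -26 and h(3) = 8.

midpoint 2.5: h = -19.625 < 0 → [2.5, 3]
midpoint 2.75: h = -9.242188 < 0 → [2.75, 3]
midpoint 2.875: h = -1.585449 < 0 → [2.875, 3]

2.875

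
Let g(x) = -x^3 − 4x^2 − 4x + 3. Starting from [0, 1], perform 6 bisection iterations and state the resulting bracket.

x = 0.5 gives g = -0.125, negative; keep [0, 0.5]
x = 0.25 gives g = 1.734375, positive; keep [0.25, 0.5]
x = 0.375 gives g = 0.884766, positive; keep [0.375, 0.5]
x = 0.4375 gives g = 0.4006, positive; keep [0.4375, 0.5]
x = 0.46875 gives g = 0.1431, positive; keep [0.46875, 0.5]
x = 0.484375 gives g = 0.0104, positive; keep [0.484375, 0.5]

[0.484375, 0.5]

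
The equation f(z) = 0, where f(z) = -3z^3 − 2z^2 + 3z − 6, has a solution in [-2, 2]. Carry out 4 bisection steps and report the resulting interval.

f(0) = -6 < 0, so the root lies in [-2, 0]
f(-1) = -8 < 0, so the root lies in [-2, -1]
f(-1.5) = -4.875 < 0, so the root lies in [-2, -1.5]
f(-1.75) = -1.2969 < 0, so the root lies in [-2, -1.75]

[-2, -1.75]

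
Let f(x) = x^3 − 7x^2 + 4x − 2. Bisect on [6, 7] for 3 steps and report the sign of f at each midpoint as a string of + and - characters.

x = 6.5 gives f = 2.875, positive; keep [6, 6.5]
x = 6.25 gives f = -6.296875, negative; keep [6.25, 6.5]
x = 6.375 gives f = -1.900391, negative; keep [6.375, 6.5]

+--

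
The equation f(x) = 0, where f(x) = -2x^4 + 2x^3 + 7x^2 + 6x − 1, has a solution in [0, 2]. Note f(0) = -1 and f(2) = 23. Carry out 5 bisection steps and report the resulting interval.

[0.125, 0.1875]

m = 1, f(m) = 12 (+); new bracket [0, 1]
m = 0.5, f(m) = 3.875 (+); new bracket [0, 0.5]
m = 0.25, f(m) = 0.960938 (+); new bracket [0, 0.25]
m = 0.125, f(m) = -0.1372 (−); new bracket [0.125, 0.25]
m = 0.1875, f(m) = 0.3818 (+); new bracket [0.125, 0.1875]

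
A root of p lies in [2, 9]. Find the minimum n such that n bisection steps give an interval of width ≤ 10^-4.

17

Width after n steps is 7/2^n. Need 2^n ≥ 7/10^-4 = 70000.
2^16 = 65536 < 70000 ≤ 2^17 = 131072, so n = 17.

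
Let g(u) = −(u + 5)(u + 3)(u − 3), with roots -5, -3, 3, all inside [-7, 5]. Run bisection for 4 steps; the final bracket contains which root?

m = -1, g(m) = 32 (+); new bracket [-1, 5]
m = 2, g(m) = 35 (+); new bracket [2, 5]
m = 3.5, g(m) = -27.625 (−); new bracket [2, 3.5]
m = 2.75, g(m) = 11.1406 (+); new bracket [2.75, 3.5]

3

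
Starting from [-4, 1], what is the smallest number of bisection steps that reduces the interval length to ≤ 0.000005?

Width after n steps is 5/2^n. Need 2^n ≥ 5/0.000005 = 1000000.
2^19 = 524288 < 1000000 ≤ 2^20 = 1048576, so n = 20.

20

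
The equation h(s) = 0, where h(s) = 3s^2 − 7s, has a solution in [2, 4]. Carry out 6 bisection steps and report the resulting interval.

h(3) = 6 > 0, so the root lies in [2, 3]
h(2.5) = 1.25 > 0, so the root lies in [2, 2.5]
h(2.25) = -0.5625 < 0, so the root lies in [2.25, 2.5]
h(2.375) = 0.2969 > 0, so the root lies in [2.25, 2.375]
h(2.3125) = -0.1445 < 0, so the root lies in [2.3125, 2.375]
h(2.34375) = 0.0732 > 0, so the root lies in [2.3125, 2.34375]

[2.3125, 2.34375]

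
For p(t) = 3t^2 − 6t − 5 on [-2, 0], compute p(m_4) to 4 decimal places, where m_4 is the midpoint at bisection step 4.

midpoint -1: p = 4 > 0 → [-1, 0]
midpoint -0.5: p = -1.25 < 0 → [-1, -0.5]
midpoint -0.75: p = 1.1875 > 0 → [-0.75, -0.5]
midpoint -0.625: p = -0.0781 < 0 → [-0.75, -0.625]

-0.0781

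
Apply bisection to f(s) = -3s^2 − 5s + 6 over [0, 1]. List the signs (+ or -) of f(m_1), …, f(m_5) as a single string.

++--+

s = 0.5 gives f = 2.75, positive; keep [0.5, 1]
s = 0.75 gives f = 0.5625, positive; keep [0.75, 1]
s = 0.875 gives f = -0.671875, negative; keep [0.75, 0.875]
s = 0.8125 gives f = -0.043, negative; keep [0.75, 0.8125]
s = 0.78125 gives f = 0.2627, positive; keep [0.78125, 0.8125]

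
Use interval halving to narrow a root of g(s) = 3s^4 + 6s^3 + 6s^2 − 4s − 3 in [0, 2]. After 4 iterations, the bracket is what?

midpoint 1: g = 8 > 0 → [0, 1]
midpoint 0.5: g = -2.5625 < 0 → [0.5, 1]
midpoint 0.75: g = 0.855469 > 0 → [0.5, 0.75]
midpoint 0.625: g = -1.2336 < 0 → [0.625, 0.75]

[0.625, 0.75]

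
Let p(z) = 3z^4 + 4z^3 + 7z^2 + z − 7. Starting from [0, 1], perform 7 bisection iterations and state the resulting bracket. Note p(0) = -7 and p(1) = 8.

[0.734375, 0.7421875]

z = 0.5 gives p = -4.0625, negative; keep [0.5, 1]
z = 0.75 gives p = 0.324219, positive; keep [0.5, 0.75]
z = 0.625 gives p = -2.206299, negative; keep [0.625, 0.75]
z = 0.6875 gives p = -1.0339, negative; keep [0.6875, 0.75]
z = 0.71875 gives p = -0.3792, negative; keep [0.71875, 0.75]
z = 0.734375 gives p = -0.0337, negative; keep [0.734375, 0.75]
z = 0.7421875 gives p = 0.1437, positive; keep [0.734375, 0.7421875]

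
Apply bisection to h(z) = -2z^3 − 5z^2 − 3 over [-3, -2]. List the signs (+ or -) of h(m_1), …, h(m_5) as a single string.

h(-2.5) = -3 < 0, so the root lies in [-3, -2.5]
h(-2.75) = 0.78125 > 0, so the root lies in [-2.75, -2.5]
h(-2.625) = -1.277344 < 0, so the root lies in [-2.75, -2.625]
h(-2.6875) = -0.2915 < 0, so the root lies in [-2.75, -2.6875]
h(-2.71875) = 0.2338 > 0, so the root lies in [-2.71875, -2.6875]

-+--+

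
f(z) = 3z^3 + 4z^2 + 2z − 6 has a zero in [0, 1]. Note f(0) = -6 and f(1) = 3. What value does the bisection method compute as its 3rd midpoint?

midpoint 0.5: f = -3.625 < 0 → [0.5, 1]
midpoint 0.75: f = -0.984375 < 0 → [0.75, 1]
midpoint 0.875: f = 0.822266 > 0 → [0.75, 0.875]

0.875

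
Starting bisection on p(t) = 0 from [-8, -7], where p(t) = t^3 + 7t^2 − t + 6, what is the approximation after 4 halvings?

-7.3125

p(-7.5) = -14.625 < 0, so the root lies in [-7.5, -7]
p(-7.25) = 0.109375 > 0, so the root lies in [-7.5, -7.25]
p(-7.375) = -7.021484 < 0, so the root lies in [-7.375, -7.25]
p(-7.3125) = -3.3977 < 0, so the root lies in [-7.3125, -7.25]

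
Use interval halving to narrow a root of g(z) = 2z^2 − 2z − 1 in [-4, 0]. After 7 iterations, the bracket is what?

m = -2, g(m) = 11 (+); new bracket [-2, 0]
m = -1, g(m) = 3 (+); new bracket [-1, 0]
m = -0.5, g(m) = 0.5 (+); new bracket [-0.5, 0]
m = -0.25, g(m) = -0.375 (−); new bracket [-0.5, -0.25]
m = -0.375, g(m) = 0.0312 (+); new bracket [-0.375, -0.25]
m = -0.3125, g(m) = -0.1797 (−); new bracket [-0.375, -0.3125]
m = -0.34375, g(m) = -0.0762 (−); new bracket [-0.375, -0.34375]

[-0.375, -0.34375]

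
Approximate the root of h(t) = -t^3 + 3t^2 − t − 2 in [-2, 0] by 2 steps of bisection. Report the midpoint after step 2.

-0.5

midpoint -1: h = 3 > 0 → [-1, 0]
midpoint -0.5: h = -0.625 < 0 → [-1, -0.5]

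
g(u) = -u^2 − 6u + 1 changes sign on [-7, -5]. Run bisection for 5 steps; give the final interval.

u = -6 gives g = 1, positive; keep [-7, -6]
u = -6.5 gives g = -2.25, negative; keep [-6.5, -6]
u = -6.25 gives g = -0.5625, negative; keep [-6.25, -6]
u = -6.125 gives g = 0.2344, positive; keep [-6.25, -6.125]
u = -6.1875 gives g = -0.1602, negative; keep [-6.1875, -6.125]

[-6.1875, -6.125]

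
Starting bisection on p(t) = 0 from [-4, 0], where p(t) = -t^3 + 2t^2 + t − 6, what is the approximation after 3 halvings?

midpoint -2: p = 8 > 0 → [-2, 0]
midpoint -1: p = -4 < 0 → [-2, -1]
midpoint -1.5: p = 0.375 > 0 → [-1.5, -1]

-1.5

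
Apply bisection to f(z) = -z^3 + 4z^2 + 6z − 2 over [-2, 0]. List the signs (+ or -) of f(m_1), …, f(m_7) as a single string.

-+--+++

m = -1, f(m) = -3 (−); new bracket [-2, -1]
m = -1.5, f(m) = 1.375 (+); new bracket [-1.5, -1]
m = -1.25, f(m) = -1.296875 (−); new bracket [-1.5, -1.25]
m = -1.375, f(m) = -0.0879 (−); new bracket [-1.5, -1.375]
m = -1.4375, f(m) = 0.6111 (+); new bracket [-1.4375, -1.375]
m = -1.40625, f(m) = 0.2536 (+); new bracket [-1.40625, -1.375]
m = -1.390625, f(m) = 0.0808 (+); new bracket [-1.390625, -1.375]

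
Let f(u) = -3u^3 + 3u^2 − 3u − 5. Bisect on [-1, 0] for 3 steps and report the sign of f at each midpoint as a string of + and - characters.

-+-

f(-0.5) = -2.375 < 0, so the root lies in [-1, -0.5]
f(-0.75) = 0.203125 > 0, so the root lies in [-0.75, -0.5]
f(-0.625) = -1.220703 < 0, so the root lies in [-0.75, -0.625]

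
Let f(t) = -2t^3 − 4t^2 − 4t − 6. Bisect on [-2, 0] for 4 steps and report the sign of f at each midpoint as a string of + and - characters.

m = -1, f(m) = -4 (−); new bracket [-2, -1]
m = -1.5, f(m) = -2.25 (−); new bracket [-2, -1.5]
m = -1.75, f(m) = -0.53125 (−); new bracket [-2, -1.75]
m = -1.875, f(m) = 0.6211 (+); new bracket [-1.875, -1.75]

---+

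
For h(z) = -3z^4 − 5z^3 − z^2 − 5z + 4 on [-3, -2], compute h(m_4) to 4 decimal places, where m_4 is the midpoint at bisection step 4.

m = -2.5, h(m) = -28.8125 (−); new bracket [-2.5, -2]
m = -2.25, h(m) = -9.746094 (−); new bracket [-2.25, -2]
m = -2.125, h(m) = -3.084717 (−); new bracket [-2.125, -2]
m = -2.0625, h(m) = -0.3602 (−); new bracket [-2.0625, -2]

-0.3602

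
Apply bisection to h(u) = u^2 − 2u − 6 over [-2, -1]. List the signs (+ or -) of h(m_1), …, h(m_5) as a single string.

midpoint -1.5: h = -0.75 < 0 → [-2, -1.5]
midpoint -1.75: h = 0.5625 > 0 → [-1.75, -1.5]
midpoint -1.625: h = -0.109375 < 0 → [-1.75, -1.625]
midpoint -1.6875: h = 0.2227 > 0 → [-1.6875, -1.625]
midpoint -1.65625: h = 0.0557 > 0 → [-1.65625, -1.625]

-+-++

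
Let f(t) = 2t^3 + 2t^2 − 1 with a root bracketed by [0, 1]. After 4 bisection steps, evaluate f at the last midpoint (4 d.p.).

-0.0112

m = 0.5, f(m) = -0.25 (−); new bracket [0.5, 1]
m = 0.75, f(m) = 0.96875 (+); new bracket [0.5, 0.75]
m = 0.625, f(m) = 0.269531 (+); new bracket [0.5, 0.625]
m = 0.5625, f(m) = -0.0112 (−); new bracket [0.5625, 0.625]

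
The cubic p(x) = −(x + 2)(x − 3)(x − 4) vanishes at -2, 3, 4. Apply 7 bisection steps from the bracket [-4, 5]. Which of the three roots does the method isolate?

-2

x = 0.5 gives p = -21.875, negative; keep [-4, 0.5]
x = -1.75 gives p = -6.828125, negative; keep [-4, -1.75]
x = -2.875 gives p = 35.341797, positive; keep [-2.875, -1.75]
x = -2.3125 gives p = 10.4797, positive; keep [-2.3125, -1.75]
x = -2.03125 gives p = 0.9483, positive; keep [-2.03125, -1.75]
x = -1.890625 gives p = -3.151, negative; keep [-2.03125, -1.890625]
x = -1.9609375 gives p = -1.1551, negative; keep [-2.03125, -1.9609375]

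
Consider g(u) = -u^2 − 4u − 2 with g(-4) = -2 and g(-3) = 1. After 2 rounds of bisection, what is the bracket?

m = -3.5, g(m) = -0.25 (−); new bracket [-3.5, -3]
m = -3.25, g(m) = 0.4375 (+); new bracket [-3.5, -3.25]

[-3.5, -3.25]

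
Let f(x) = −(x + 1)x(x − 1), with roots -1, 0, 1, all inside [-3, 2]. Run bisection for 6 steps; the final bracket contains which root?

midpoint -0.5: f = -0.375 < 0 → [-3, -0.5]
midpoint -1.75: f = 3.609375 > 0 → [-1.75, -0.5]
midpoint -1.125: f = 0.298828 > 0 → [-1.125, -0.5]
midpoint -0.8125: f = -0.2761 < 0 → [-1.125, -0.8125]
midpoint -0.96875: f = -0.0596 < 0 → [-1.125, -0.96875]
midpoint -1.046875: f = 0.1004 > 0 → [-1.046875, -0.96875]

-1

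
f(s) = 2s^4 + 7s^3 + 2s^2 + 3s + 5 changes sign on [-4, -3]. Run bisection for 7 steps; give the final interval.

f(-3.5) = 19 > 0, so the root lies in [-3.5, -3]
f(-3.25) = -0.789062 < 0, so the root lies in [-3.5, -3.25]
f(-3.375) = 8.04541 > 0, so the root lies in [-3.375, -3.25]
f(-3.3125) = 3.3777 > 0, so the root lies in [-3.3125, -3.25]
f(-3.28125) = 1.2335 > 0, so the root lies in [-3.28125, -3.25]
f(-3.265625) = 0.2072 > 0, so the root lies in [-3.265625, -3.25]
f(-3.2578125) = -0.2946 < 0, so the root lies in [-3.265625, -3.2578125]

[-3.265625, -3.2578125]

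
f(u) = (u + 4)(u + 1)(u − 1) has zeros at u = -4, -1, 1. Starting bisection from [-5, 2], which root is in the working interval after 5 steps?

-4

midpoint -1.5: f = 3.125 > 0 → [-5, -1.5]
midpoint -3.25: f = 7.171875 > 0 → [-5, -3.25]
midpoint -4.125: f = -2.001953 < 0 → [-4.125, -3.25]
midpoint -3.6875: f = 3.9368 > 0 → [-4.125, -3.6875]
midpoint -3.90625: f = 1.3368 > 0 → [-4.125, -3.90625]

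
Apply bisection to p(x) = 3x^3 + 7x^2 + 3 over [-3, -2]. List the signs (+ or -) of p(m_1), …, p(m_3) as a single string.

-++

x = -2.5 gives p = -0.125, negative; keep [-2.5, -2]
x = -2.25 gives p = 4.265625, positive; keep [-2.5, -2.25]
x = -2.375 gives p = 2.294922, positive; keep [-2.5, -2.375]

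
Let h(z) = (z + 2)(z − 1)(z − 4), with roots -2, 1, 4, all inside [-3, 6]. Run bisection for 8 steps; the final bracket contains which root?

4

z = 1.5 gives h = -4.375, negative; keep [1.5, 6]
z = 3.75 gives h = -3.953125, negative; keep [3.75, 6]
z = 4.875 gives h = 23.310547, positive; keep [3.75, 4.875]
z = 4.3125 gives h = 6.5344, positive; keep [3.75, 4.3125]
z = 4.03125 gives h = 0.5713, positive; keep [3.75, 4.03125]
z = 3.890625 gives h = -1.8624, negative; keep [3.890625, 4.03125]
z = 3.9609375 gives h = -0.6895, negative; keep [3.9609375, 4.03125]
z = 3.99609375 gives h = -0.0702, negative; keep [3.99609375, 4.03125]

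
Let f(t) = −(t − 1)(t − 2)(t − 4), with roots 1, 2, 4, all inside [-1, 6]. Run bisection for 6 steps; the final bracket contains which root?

4

m = 2.5, f(m) = 1.125 (+); new bracket [2.5, 6]
m = 4.25, f(m) = -1.828125 (−); new bracket [2.5, 4.25]
m = 3.375, f(m) = 2.041016 (+); new bracket [3.375, 4.25]
m = 3.8125, f(m) = 0.9558 (+); new bracket [3.8125, 4.25]
m = 4.03125, f(m) = -0.1924 (−); new bracket [3.8125, 4.03125]
m = 3.921875, f(m) = 0.4387 (+); new bracket [3.921875, 4.03125]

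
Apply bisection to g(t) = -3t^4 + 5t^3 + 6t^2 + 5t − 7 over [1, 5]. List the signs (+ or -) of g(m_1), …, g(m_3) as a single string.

g(3) = -46 < 0, so the root lies in [1, 3]
g(2) = 19 > 0, so the root lies in [2, 3]
g(2.5) = 3.9375 > 0, so the root lies in [2.5, 3]

-++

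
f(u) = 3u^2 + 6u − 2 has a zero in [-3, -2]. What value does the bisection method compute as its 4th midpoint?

-2.3125

midpoint -2.5: f = 1.75 > 0 → [-2.5, -2]
midpoint -2.25: f = -0.3125 < 0 → [-2.5, -2.25]
midpoint -2.375: f = 0.671875 > 0 → [-2.375, -2.25]
midpoint -2.3125: f = 0.168 > 0 → [-2.3125, -2.25]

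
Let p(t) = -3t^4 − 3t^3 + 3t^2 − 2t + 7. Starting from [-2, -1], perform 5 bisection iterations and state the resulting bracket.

[-2, -1.96875]

t = -1.5 gives p = 11.6875, positive; keep [-2, -1.5]
t = -1.75 gives p = 7.628906, positive; keep [-2, -1.75]
t = -1.875 gives p = 3.993408, positive; keep [-2, -1.875]
t = -1.9375 gives p = 1.6809, positive; keep [-2, -1.9375]
t = -1.96875 gives p = 0.3883, positive; keep [-2, -1.96875]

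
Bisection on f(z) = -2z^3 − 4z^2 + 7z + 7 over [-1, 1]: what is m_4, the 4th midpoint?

m = 0, f(m) = 7 (+); new bracket [-1, 0]
m = -0.5, f(m) = 2.75 (+); new bracket [-1, -0.5]
m = -0.75, f(m) = 0.34375 (+); new bracket [-1, -0.75]
m = -0.875, f(m) = -0.8477 (−); new bracket [-0.875, -0.75]

-0.875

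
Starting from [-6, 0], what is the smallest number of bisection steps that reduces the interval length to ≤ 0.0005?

Width after n steps is 6/2^n. Need 2^n ≥ 6/0.0005 = 12000.
2^13 = 8192 < 12000 ≤ 2^14 = 16384, so n = 14.

14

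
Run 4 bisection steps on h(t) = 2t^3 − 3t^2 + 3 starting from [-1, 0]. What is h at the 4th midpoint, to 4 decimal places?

-0.0532

h(-0.5) = 2 > 0, so the root lies in [-1, -0.5]
h(-0.75) = 0.46875 > 0, so the root lies in [-1, -0.75]
h(-0.875) = -0.636719 < 0, so the root lies in [-0.875, -0.75]
h(-0.8125) = -0.0532 < 0, so the root lies in [-0.8125, -0.75]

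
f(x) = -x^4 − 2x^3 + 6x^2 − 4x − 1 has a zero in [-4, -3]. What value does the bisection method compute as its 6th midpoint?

-3.828125

midpoint -3.5: f = 22.1875 > 0 → [-4, -3.5]
midpoint -3.75: f = 6.089844 > 0 → [-4, -3.75]
midpoint -3.875: f = -4.50415 < 0 → [-3.875, -3.75]
midpoint -3.8125: f = 1.0207 > 0 → [-3.875, -3.8125]
midpoint -3.84375: f = -1.6835 < 0 → [-3.84375, -3.8125]
midpoint -3.828125: f = -0.317 < 0 → [-3.828125, -3.8125]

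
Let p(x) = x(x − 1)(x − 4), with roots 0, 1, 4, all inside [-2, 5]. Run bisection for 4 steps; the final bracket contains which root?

m = 1.5, p(m) = -1.875 (−); new bracket [1.5, 5]
m = 3.25, p(m) = -5.484375 (−); new bracket [3.25, 5]
m = 4.125, p(m) = 1.611328 (+); new bracket [3.25, 4.125]
m = 3.6875, p(m) = -3.0969 (−); new bracket [3.6875, 4.125]

4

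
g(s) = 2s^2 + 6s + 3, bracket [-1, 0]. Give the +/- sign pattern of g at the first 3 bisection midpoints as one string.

+-+

s = -0.5 gives g = 0.5, positive; keep [-1, -0.5]
s = -0.75 gives g = -0.375, negative; keep [-0.75, -0.5]
s = -0.625 gives g = 0.03125, positive; keep [-0.75, -0.625]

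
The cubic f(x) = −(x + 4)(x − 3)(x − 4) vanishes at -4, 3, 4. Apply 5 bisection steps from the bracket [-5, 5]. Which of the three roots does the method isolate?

midpoint 0: f = -48 < 0 → [-5, 0]
midpoint -2.5: f = -53.625 < 0 → [-5, -2.5]
midpoint -3.75: f = -13.078125 < 0 → [-5, -3.75]
midpoint -4.375: f = 23.1621 > 0 → [-4.375, -3.75]
midpoint -4.0625: f = 3.5588 > 0 → [-4.0625, -3.75]

-4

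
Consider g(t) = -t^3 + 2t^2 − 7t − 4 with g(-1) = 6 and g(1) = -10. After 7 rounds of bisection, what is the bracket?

g(0) = -4 < 0, so the root lies in [-1, 0]
g(-0.5) = 0.125 > 0, so the root lies in [-0.5, 0]
g(-0.25) = -2.109375 < 0, so the root lies in [-0.5, -0.25]
g(-0.375) = -1.041 < 0, so the root lies in [-0.5, -0.375]
g(-0.4375) = -0.4709 < 0, so the root lies in [-0.5, -0.4375]
g(-0.46875) = -0.1763 < 0, so the root lies in [-0.5, -0.46875]
g(-0.484375) = -0.0265 < 0, so the root lies in [-0.5, -0.484375]

[-0.5, -0.484375]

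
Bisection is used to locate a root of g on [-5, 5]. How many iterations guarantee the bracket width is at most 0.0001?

Width after n steps is 10/2^n. Need 2^n ≥ 10/0.0001 = 100000.
2^16 = 65536 < 100000 ≤ 2^17 = 131072, so n = 17.

17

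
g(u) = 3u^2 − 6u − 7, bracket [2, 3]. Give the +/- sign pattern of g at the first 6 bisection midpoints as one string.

u = 2.5 gives g = -3.25, negative; keep [2.5, 3]
u = 2.75 gives g = -0.8125, negative; keep [2.75, 3]
u = 2.875 gives g = 0.546875, positive; keep [2.75, 2.875]
u = 2.8125 gives g = -0.1445, negative; keep [2.8125, 2.875]
u = 2.84375 gives g = 0.1982, positive; keep [2.8125, 2.84375]
u = 2.828125 gives g = 0.0261, positive; keep [2.8125, 2.828125]

--+-++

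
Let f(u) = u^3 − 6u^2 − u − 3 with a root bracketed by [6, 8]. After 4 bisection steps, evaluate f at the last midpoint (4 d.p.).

-4.4355

m = 7, f(m) = 39 (+); new bracket [6, 7]
m = 6.5, f(m) = 11.625 (+); new bracket [6, 6.5]
m = 6.25, f(m) = 0.515625 (+); new bracket [6, 6.25]
m = 6.125, f(m) = -4.4355 (−); new bracket [6.125, 6.25]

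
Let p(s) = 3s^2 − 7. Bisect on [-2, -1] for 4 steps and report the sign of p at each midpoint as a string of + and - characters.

s = -1.5 gives p = -0.25, negative; keep [-2, -1.5]
s = -1.75 gives p = 2.1875, positive; keep [-1.75, -1.5]
s = -1.625 gives p = 0.921875, positive; keep [-1.625, -1.5]
s = -1.5625 gives p = 0.3242, positive; keep [-1.5625, -1.5]

-+++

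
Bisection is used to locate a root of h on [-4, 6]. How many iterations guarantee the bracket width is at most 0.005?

Width after n steps is 10/2^n. Need 2^n ≥ 10/0.005 = 2000.
2^10 = 1024 < 2000 ≤ 2^11 = 2048, so n = 11.

11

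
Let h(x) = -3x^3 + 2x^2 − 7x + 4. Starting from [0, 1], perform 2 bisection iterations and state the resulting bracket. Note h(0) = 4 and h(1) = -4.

h(0.5) = 0.625 > 0, so the root lies in [0.5, 1]
h(0.75) = -1.390625 < 0, so the root lies in [0.5, 0.75]

[0.5, 0.75]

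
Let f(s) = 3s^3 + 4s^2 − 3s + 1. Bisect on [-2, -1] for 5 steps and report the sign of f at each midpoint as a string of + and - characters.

++++-

m = -1.5, f(m) = 4.375 (+); new bracket [-2, -1.5]
m = -1.75, f(m) = 2.421875 (+); new bracket [-2, -1.75]
m = -1.875, f(m) = 0.912109 (+); new bracket [-2, -1.875]
m = -1.9375, f(m) = 0.0085 (+); new bracket [-2, -1.9375]
m = -1.96875, f(m) = -0.4823 (−); new bracket [-1.96875, -1.9375]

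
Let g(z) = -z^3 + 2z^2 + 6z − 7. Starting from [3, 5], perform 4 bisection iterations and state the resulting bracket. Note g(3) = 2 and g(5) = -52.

[3.125, 3.25]

m = 4, g(m) = -15 (−); new bracket [3, 4]
m = 3.5, g(m) = -4.375 (−); new bracket [3, 3.5]
m = 3.25, g(m) = -0.703125 (−); new bracket [3, 3.25]
m = 3.125, g(m) = 0.7637 (+); new bracket [3.125, 3.25]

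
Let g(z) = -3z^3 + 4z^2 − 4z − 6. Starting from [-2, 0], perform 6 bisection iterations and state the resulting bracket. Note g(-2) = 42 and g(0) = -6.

z = -1 gives g = 5, positive; keep [-1, 0]
z = -0.5 gives g = -2.625, negative; keep [-1, -0.5]
z = -0.75 gives g = 0.515625, positive; keep [-0.75, -0.5]
z = -0.625 gives g = -1.2051, negative; keep [-0.75, -0.625]
z = -0.6875 gives g = -0.3845, negative; keep [-0.75, -0.6875]
z = -0.71875 gives g = 0.0553, positive; keep [-0.71875, -0.6875]

[-0.71875, -0.6875]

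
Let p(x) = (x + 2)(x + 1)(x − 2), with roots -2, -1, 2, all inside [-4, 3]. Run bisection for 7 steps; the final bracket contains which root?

2

p(-0.5) = -1.875 < 0, so the root lies in [-0.5, 3]
p(1.25) = -5.484375 < 0, so the root lies in [1.25, 3]
p(2.125) = 1.611328 > 0, so the root lies in [1.25, 2.125]
p(1.6875) = -3.0969 < 0, so the root lies in [1.6875, 2.125]
p(1.90625) = -1.0643 < 0, so the root lies in [1.90625, 2.125]
p(2.015625) = 0.1892 > 0, so the root lies in [1.90625, 2.015625]
p(1.9609375) = -0.4581 < 0, so the root lies in [1.9609375, 2.015625]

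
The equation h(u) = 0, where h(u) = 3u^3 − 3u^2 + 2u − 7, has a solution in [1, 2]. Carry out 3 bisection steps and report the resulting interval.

h(1.5) = -0.625 < 0, so the root lies in [1.5, 2]
h(1.75) = 3.390625 > 0, so the root lies in [1.5, 1.75]
h(1.625) = 1.201172 > 0, so the root lies in [1.5, 1.625]

[1.5, 1.625]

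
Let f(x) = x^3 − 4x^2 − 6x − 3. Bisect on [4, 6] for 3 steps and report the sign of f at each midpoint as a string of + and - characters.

f(5) = -8 < 0, so the root lies in [5, 6]
f(5.5) = 9.375 > 0, so the root lies in [5, 5.5]
f(5.25) = -0.046875 < 0, so the root lies in [5.25, 5.5]

-+-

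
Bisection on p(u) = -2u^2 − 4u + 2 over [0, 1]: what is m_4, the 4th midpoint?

0.4375

midpoint 0.5: p = -0.5 < 0 → [0, 0.5]
midpoint 0.25: p = 0.875 > 0 → [0.25, 0.5]
midpoint 0.375: p = 0.21875 > 0 → [0.375, 0.5]
midpoint 0.4375: p = -0.1328 < 0 → [0.375, 0.4375]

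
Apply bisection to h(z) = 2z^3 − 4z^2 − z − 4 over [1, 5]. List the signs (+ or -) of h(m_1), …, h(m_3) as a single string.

+--

midpoint 3: h = 11 > 0 → [1, 3]
midpoint 2: h = -6 < 0 → [2, 3]
midpoint 2.5: h = -0.25 < 0 → [2.5, 3]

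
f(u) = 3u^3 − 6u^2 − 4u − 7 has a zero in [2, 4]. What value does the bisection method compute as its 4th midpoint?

midpoint 3: f = 8 > 0 → [2, 3]
midpoint 2.5: f = -7.625 < 0 → [2.5, 3]
midpoint 2.75: f = -0.984375 < 0 → [2.75, 3]
midpoint 2.875: f = 3.1973 > 0 → [2.75, 2.875]

2.875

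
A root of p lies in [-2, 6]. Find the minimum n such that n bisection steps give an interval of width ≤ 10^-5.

Width after n steps is 8/2^n. Need 2^n ≥ 8/10^-5 = 800000.
2^19 = 524288 < 800000 ≤ 2^20 = 1048576, so n = 20.

20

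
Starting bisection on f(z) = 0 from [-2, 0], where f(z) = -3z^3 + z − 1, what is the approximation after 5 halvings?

z = -1 gives f = 1, positive; keep [-1, 0]
z = -0.5 gives f = -1.125, negative; keep [-1, -0.5]
z = -0.75 gives f = -0.484375, negative; keep [-1, -0.75]
z = -0.875 gives f = 0.1348, positive; keep [-0.875, -0.75]
z = -0.8125 gives f = -0.2034, negative; keep [-0.875, -0.8125]

-0.8125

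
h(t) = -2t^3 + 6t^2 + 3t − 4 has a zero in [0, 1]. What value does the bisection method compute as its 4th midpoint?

m = 0.5, h(m) = -1.25 (−); new bracket [0.5, 1]
m = 0.75, h(m) = 0.78125 (+); new bracket [0.5, 0.75]
m = 0.625, h(m) = -0.269531 (−); new bracket [0.625, 0.75]
m = 0.6875, h(m) = 0.2485 (+); new bracket [0.625, 0.6875]

0.6875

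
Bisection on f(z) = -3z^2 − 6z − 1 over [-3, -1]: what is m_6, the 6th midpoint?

f(-2) = -1 < 0, so the root lies in [-2, -1]
f(-1.5) = 1.25 > 0, so the root lies in [-2, -1.5]
f(-1.75) = 0.3125 > 0, so the root lies in [-2, -1.75]
f(-1.875) = -0.2969 < 0, so the root lies in [-1.875, -1.75]
f(-1.8125) = 0.0195 > 0, so the root lies in [-1.875, -1.8125]
f(-1.84375) = -0.1357 < 0, so the root lies in [-1.84375, -1.8125]

-1.84375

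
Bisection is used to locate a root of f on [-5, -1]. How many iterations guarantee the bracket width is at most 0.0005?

Width after n steps is 4/2^n. Need 2^n ≥ 4/0.0005 = 8000.
2^12 = 4096 < 8000 ≤ 2^13 = 8192, so n = 13.

13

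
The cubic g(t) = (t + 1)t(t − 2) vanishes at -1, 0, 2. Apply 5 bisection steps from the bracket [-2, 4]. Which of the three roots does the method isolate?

2

t = 1 gives g = -2, negative; keep [1, 4]
t = 2.5 gives g = 4.375, positive; keep [1, 2.5]
t = 1.75 gives g = -1.203125, negative; keep [1.75, 2.5]
t = 2.125 gives g = 0.8301, positive; keep [1.75, 2.125]
t = 1.9375 gives g = -0.3557, negative; keep [1.9375, 2.125]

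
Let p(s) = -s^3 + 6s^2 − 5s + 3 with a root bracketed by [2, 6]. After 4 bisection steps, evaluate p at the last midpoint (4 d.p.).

s = 4 gives p = 15, positive; keep [4, 6]
s = 5 gives p = 3, positive; keep [5, 6]
s = 5.5 gives p = -9.375, negative; keep [5, 5.5]
s = 5.25 gives p = -2.5781, negative; keep [5, 5.25]

-2.5781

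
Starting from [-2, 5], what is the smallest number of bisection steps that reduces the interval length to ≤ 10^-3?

13

Width after n steps is 7/2^n. Need 2^n ≥ 7/10^-3 = 7000.
2^12 = 4096 < 7000 ≤ 2^13 = 8192, so n = 13.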